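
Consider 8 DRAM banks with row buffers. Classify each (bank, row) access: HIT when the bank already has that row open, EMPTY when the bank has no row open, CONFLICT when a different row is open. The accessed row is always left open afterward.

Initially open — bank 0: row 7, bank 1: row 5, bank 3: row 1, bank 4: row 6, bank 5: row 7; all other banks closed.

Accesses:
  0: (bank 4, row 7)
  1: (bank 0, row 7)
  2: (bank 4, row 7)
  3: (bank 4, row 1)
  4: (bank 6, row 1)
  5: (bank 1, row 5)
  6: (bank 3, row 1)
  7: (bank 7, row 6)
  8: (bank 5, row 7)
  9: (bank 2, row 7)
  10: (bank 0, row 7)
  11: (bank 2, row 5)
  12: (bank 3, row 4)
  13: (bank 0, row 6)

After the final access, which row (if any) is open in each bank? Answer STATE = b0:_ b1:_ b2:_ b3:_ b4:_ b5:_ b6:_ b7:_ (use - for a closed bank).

#0 (4,7) C  (was 6)
#1 (0,7) H  (was 7)
#2 (4,7) H  (was 7)
#3 (4,1) C  (was 7)
#4 (6,1) E
#5 (1,5) H  (was 5)
#6 (3,1) H  (was 1)
#7 (7,6) E
#8 (5,7) H  (was 7)
#9 (2,7) E
#10 (0,7) H  (was 7)
#11 (2,5) C  (was 7)
#12 (3,4) C  (was 1)
#13 (0,6) C  (was 7)

STATE = b0:6 b1:5 b2:5 b3:4 b4:1 b5:7 b6:1 b7:6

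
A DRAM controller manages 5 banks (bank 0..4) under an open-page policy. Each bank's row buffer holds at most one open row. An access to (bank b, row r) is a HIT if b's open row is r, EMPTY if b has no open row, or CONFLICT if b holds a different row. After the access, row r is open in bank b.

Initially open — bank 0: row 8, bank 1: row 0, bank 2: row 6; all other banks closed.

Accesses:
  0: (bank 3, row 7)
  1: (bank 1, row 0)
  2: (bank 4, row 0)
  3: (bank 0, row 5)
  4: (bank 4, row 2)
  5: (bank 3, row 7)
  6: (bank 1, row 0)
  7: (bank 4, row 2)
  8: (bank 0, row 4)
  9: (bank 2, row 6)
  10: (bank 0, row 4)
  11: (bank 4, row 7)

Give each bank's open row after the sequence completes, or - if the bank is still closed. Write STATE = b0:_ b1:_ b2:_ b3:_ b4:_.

STATE = b0:4 b1:0 b2:6 b3:7 b4:7

0: bank 3 row 7 — prev None → EMPTY
1: bank 1 row 0 — prev 0 → HIT
2: bank 4 row 0 — prev None → EMPTY
3: bank 0 row 5 — prev 8 → CONFLICT
4: bank 4 row 2 — prev 0 → CONFLICT
5: bank 3 row 7 — prev 7 → HIT
6: bank 1 row 0 — prev 0 → HIT
7: bank 4 row 2 — prev 2 → HIT
8: bank 0 row 4 — prev 5 → CONFLICT
9: bank 2 row 6 — prev 6 → HIT
10: bank 0 row 4 — prev 4 → HIT
11: bank 4 row 7 — prev 2 → CONFLICT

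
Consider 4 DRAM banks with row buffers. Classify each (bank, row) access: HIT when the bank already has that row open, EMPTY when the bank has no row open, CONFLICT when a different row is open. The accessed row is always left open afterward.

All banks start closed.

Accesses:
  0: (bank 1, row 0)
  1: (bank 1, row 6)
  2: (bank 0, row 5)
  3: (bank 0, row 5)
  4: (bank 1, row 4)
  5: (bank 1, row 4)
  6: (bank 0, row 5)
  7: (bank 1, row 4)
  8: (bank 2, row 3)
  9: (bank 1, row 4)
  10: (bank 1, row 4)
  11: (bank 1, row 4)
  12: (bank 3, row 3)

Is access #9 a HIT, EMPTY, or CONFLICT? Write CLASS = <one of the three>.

#0 (1,0) E
#1 (1,6) C  (was 0)
#2 (0,5) E
#3 (0,5) H  (was 5)
#4 (1,4) C  (was 6)
#5 (1,4) H  (was 4)
#6 (0,5) H  (was 5)
#7 (1,4) H  (was 4)
#8 (2,3) E
#9 (1,4) H  (was 4)
#10 (1,4) H  (was 4)
#11 (1,4) H  (was 4)
#12 (3,3) E

CLASS = HIT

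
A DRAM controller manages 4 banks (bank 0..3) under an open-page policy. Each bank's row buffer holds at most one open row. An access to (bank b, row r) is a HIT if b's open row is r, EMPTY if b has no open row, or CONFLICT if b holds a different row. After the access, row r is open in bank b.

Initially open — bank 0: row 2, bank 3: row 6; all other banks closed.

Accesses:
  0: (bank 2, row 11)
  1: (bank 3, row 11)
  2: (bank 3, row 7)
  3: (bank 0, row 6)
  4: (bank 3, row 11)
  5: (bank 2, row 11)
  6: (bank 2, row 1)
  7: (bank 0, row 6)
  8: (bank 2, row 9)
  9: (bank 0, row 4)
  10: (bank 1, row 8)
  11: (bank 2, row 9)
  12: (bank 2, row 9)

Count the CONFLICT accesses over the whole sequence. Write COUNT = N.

COUNT = 7

  [0] b2 r11: no row ⇒ E
  [1] b3 r11: had r6 ⇒ C
  [2] b3 r7: had r11 ⇒ C
  [3] b0 r6: had r2 ⇒ C
  [4] b3 r11: had r7 ⇒ C
  [5] b2 r11: had r11 ⇒ H
  [6] b2 r1: had r11 ⇒ C
  [7] b0 r6: had r6 ⇒ H
  [8] b2 r9: had r1 ⇒ C
  [9] b0 r4: had r6 ⇒ C
  [10] b1 r8: no row ⇒ E
  [11] b2 r9: had r9 ⇒ H
  [12] b2 r9: had r9 ⇒ H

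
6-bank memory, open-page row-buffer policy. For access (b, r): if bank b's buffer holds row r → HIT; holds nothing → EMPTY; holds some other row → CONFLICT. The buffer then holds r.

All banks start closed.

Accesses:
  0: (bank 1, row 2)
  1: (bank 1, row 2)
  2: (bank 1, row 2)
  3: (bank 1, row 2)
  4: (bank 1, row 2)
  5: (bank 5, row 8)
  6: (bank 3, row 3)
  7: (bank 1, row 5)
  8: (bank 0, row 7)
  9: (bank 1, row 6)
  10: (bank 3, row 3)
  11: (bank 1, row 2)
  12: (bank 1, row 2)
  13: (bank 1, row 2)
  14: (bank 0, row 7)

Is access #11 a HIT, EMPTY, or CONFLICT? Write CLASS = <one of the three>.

  [0] b1 r2: no row ⇒ E
  [1] b1 r2: had r2 ⇒ H
  [2] b1 r2: had r2 ⇒ H
  [3] b1 r2: had r2 ⇒ H
  [4] b1 r2: had r2 ⇒ H
  [5] b5 r8: no row ⇒ E
  [6] b3 r3: no row ⇒ E
  [7] b1 r5: had r2 ⇒ C
  [8] b0 r7: no row ⇒ E
  [9] b1 r6: had r5 ⇒ C
  [10] b3 r3: had r3 ⇒ H
  [11] b1 r2: had r6 ⇒ C
  [12] b1 r2: had r2 ⇒ H
  [13] b1 r2: had r2 ⇒ H
  [14] b0 r7: had r7 ⇒ H

CLASS = CONFLICT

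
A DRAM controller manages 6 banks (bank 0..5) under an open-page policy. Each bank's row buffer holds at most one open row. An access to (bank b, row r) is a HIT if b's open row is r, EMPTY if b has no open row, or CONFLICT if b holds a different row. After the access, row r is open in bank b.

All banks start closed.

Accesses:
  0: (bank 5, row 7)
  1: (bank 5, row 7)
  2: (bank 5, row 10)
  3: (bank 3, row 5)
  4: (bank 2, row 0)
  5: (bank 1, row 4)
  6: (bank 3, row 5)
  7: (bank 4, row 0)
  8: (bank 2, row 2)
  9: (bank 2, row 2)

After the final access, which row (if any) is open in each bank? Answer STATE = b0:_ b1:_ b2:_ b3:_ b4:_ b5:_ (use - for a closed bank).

step 0: bank5 None->7 [EMPTY]
step 1: bank5 7->7 [HIT]
step 2: bank5 7->10 [CONFLICT]
step 3: bank3 None->5 [EMPTY]
step 4: bank2 None->0 [EMPTY]
step 5: bank1 None->4 [EMPTY]
step 6: bank3 5->5 [HIT]
step 7: bank4 None->0 [EMPTY]
step 8: bank2 0->2 [CONFLICT]
step 9: bank2 2->2 [HIT]

STATE = b0:- b1:4 b2:2 b3:5 b4:0 b5:10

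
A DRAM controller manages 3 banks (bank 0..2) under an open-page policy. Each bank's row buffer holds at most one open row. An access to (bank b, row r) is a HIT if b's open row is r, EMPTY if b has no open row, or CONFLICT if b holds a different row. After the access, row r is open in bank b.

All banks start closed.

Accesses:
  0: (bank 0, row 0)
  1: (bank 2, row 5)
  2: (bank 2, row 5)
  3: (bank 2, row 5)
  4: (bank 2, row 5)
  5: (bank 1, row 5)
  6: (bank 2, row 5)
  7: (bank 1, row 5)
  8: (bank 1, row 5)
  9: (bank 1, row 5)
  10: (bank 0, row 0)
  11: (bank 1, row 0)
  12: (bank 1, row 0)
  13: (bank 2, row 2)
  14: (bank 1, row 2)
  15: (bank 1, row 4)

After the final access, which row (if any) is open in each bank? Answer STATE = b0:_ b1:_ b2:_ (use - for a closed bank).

step 0: bank0 None->0 [EMPTY]
step 1: bank2 None->5 [EMPTY]
step 2: bank2 5->5 [HIT]
step 3: bank2 5->5 [HIT]
step 4: bank2 5->5 [HIT]
step 5: bank1 None->5 [EMPTY]
step 6: bank2 5->5 [HIT]
step 7: bank1 5->5 [HIT]
step 8: bank1 5->5 [HIT]
step 9: bank1 5->5 [HIT]
step 10: bank0 0->0 [HIT]
step 11: bank1 5->0 [CONFLICT]
step 12: bank1 0->0 [HIT]
step 13: bank2 5->2 [CONFLICT]
step 14: bank1 0->2 [CONFLICT]
step 15: bank1 2->4 [CONFLICT]

STATE = b0:0 b1:4 b2:2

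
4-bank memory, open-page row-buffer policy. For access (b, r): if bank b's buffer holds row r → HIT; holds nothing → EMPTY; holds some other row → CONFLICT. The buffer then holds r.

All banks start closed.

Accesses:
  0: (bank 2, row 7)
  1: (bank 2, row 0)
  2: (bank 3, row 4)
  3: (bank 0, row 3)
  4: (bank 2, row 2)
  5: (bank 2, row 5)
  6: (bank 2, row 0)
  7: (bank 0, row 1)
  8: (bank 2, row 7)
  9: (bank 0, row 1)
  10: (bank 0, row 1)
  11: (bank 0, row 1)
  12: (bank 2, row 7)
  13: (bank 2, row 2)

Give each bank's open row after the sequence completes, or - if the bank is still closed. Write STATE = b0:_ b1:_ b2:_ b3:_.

0: bank 2 row 7 — prev None → EMPTY
1: bank 2 row 0 — prev 7 → CONFLICT
2: bank 3 row 4 — prev None → EMPTY
3: bank 0 row 3 — prev None → EMPTY
4: bank 2 row 2 — prev 0 → CONFLICT
5: bank 2 row 5 — prev 2 → CONFLICT
6: bank 2 row 0 — prev 5 → CONFLICT
7: bank 0 row 1 — prev 3 → CONFLICT
8: bank 2 row 7 — prev 0 → CONFLICT
9: bank 0 row 1 — prev 1 → HIT
10: bank 0 row 1 — prev 1 → HIT
11: bank 0 row 1 — prev 1 → HIT
12: bank 2 row 7 — prev 7 → HIT
13: bank 2 row 2 — prev 7 → CONFLICT

STATE = b0:1 b1:- b2:2 b3:4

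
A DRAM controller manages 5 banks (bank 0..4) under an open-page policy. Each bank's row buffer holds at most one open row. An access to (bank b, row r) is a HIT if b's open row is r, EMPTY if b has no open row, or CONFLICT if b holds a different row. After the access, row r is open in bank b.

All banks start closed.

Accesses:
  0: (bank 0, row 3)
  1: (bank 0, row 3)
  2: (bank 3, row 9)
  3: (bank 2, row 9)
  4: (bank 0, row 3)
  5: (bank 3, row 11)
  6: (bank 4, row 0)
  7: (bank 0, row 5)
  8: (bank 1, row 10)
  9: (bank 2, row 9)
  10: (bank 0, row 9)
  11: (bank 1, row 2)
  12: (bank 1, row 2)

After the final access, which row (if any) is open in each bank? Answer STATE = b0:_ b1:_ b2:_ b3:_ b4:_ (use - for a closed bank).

STATE = b0:9 b1:2 b2:9 b3:11 b4:0

0: bank 0 row 3 — prev None → EMPTY
1: bank 0 row 3 — prev 3 → HIT
2: bank 3 row 9 — prev None → EMPTY
3: bank 2 row 9 — prev None → EMPTY
4: bank 0 row 3 — prev 3 → HIT
5: bank 3 row 11 — prev 9 → CONFLICT
6: bank 4 row 0 — prev None → EMPTY
7: bank 0 row 5 — prev 3 → CONFLICT
8: bank 1 row 10 — prev None → EMPTY
9: bank 2 row 9 — prev 9 → HIT
10: bank 0 row 9 — prev 5 → CONFLICT
11: bank 1 row 2 — prev 10 → CONFLICT
12: bank 1 row 2 — prev 2 → HIT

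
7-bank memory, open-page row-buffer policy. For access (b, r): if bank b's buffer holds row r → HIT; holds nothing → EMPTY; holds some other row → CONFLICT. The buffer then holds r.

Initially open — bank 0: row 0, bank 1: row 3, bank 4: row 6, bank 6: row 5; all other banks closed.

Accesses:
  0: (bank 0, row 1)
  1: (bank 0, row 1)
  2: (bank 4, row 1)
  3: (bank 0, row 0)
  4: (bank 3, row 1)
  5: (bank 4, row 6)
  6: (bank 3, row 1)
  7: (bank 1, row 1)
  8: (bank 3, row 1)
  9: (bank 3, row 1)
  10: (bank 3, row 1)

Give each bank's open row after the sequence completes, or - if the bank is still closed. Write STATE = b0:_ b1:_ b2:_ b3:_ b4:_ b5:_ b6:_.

  [0] b0 r1: had r0 ⇒ C
  [1] b0 r1: had r1 ⇒ H
  [2] b4 r1: had r6 ⇒ C
  [3] b0 r0: had r1 ⇒ C
  [4] b3 r1: no row ⇒ E
  [5] b4 r6: had r1 ⇒ C
  [6] b3 r1: had r1 ⇒ H
  [7] b1 r1: had r3 ⇒ C
  [8] b3 r1: had r1 ⇒ H
  [9] b3 r1: had r1 ⇒ H
  [10] b3 r1: had r1 ⇒ H

STATE = b0:0 b1:1 b2:- b3:1 b4:6 b5:- b6:5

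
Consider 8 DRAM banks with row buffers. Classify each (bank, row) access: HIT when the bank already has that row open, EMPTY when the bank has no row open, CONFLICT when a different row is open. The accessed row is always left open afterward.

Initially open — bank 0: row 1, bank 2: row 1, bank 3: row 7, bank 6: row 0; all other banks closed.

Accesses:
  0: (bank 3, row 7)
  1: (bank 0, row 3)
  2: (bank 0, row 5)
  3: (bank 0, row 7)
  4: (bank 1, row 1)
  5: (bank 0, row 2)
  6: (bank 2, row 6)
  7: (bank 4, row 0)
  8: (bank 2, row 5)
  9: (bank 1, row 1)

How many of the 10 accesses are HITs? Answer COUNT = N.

COUNT = 2

step 0: bank3 7->7 [HIT]
step 1: bank0 1->3 [CONFLICT]
step 2: bank0 3->5 [CONFLICT]
step 3: bank0 5->7 [CONFLICT]
step 4: bank1 None->1 [EMPTY]
step 5: bank0 7->2 [CONFLICT]
step 6: bank2 1->6 [CONFLICT]
step 7: bank4 None->0 [EMPTY]
step 8: bank2 6->5 [CONFLICT]
step 9: bank1 1->1 [HIT]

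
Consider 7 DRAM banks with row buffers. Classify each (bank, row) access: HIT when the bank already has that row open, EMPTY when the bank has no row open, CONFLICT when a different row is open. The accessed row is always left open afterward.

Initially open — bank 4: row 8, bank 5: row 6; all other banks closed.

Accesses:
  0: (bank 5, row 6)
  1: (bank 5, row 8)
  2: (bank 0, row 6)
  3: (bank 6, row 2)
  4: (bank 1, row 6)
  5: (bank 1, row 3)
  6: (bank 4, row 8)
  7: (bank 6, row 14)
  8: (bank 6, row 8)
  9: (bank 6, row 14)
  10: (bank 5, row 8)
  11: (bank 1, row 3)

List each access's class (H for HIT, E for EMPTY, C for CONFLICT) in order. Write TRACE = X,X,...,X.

#0 (5,6) H  (was 6)
#1 (5,8) C  (was 6)
#2 (0,6) E
#3 (6,2) E
#4 (1,6) E
#5 (1,3) C  (was 6)
#6 (4,8) H  (was 8)
#7 (6,14) C  (was 2)
#8 (6,8) C  (was 14)
#9 (6,14) C  (was 8)
#10 (5,8) H  (was 8)
#11 (1,3) H  (was 3)

TRACE = H,C,E,E,E,C,H,C,C,C,H,H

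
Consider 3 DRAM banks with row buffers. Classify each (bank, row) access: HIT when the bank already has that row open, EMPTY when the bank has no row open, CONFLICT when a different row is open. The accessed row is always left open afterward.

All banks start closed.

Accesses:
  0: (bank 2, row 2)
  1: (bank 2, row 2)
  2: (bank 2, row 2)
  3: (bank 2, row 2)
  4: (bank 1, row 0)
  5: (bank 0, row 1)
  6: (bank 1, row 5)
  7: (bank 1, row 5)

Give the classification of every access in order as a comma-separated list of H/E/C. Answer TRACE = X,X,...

step 0: bank2 None->2 [EMPTY]
step 1: bank2 2->2 [HIT]
step 2: bank2 2->2 [HIT]
step 3: bank2 2->2 [HIT]
step 4: bank1 None->0 [EMPTY]
step 5: bank0 None->1 [EMPTY]
step 6: bank1 0->5 [CONFLICT]
step 7: bank1 5->5 [HIT]

TRACE = E,H,H,H,E,E,C,H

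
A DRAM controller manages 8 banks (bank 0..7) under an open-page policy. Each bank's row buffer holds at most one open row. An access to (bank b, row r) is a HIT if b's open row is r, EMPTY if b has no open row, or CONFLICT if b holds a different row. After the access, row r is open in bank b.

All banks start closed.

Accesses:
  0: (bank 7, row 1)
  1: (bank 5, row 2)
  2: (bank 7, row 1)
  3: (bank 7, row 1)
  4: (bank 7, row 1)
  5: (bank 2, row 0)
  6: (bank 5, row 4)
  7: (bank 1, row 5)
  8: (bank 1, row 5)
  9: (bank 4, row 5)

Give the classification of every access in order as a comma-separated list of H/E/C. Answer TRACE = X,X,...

  [0] b7 r1: no row ⇒ E
  [1] b5 r2: no row ⇒ E
  [2] b7 r1: had r1 ⇒ H
  [3] b7 r1: had r1 ⇒ H
  [4] b7 r1: had r1 ⇒ H
  [5] b2 r0: no row ⇒ E
  [6] b5 r4: had r2 ⇒ C
  [7] b1 r5: no row ⇒ E
  [8] b1 r5: had r5 ⇒ H
  [9] b4 r5: no row ⇒ E

TRACE = E,E,H,H,H,E,C,E,H,E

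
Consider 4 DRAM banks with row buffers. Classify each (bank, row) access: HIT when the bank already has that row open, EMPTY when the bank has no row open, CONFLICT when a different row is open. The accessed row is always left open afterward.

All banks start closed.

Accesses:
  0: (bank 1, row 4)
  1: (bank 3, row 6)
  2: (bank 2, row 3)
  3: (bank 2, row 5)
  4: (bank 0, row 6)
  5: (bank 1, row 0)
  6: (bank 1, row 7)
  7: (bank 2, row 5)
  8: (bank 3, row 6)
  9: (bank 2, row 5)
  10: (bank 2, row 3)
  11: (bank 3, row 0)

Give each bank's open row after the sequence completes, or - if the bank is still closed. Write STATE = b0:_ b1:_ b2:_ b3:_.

0: bank 1 row 4 — prev None → EMPTY
1: bank 3 row 6 — prev None → EMPTY
2: bank 2 row 3 — prev None → EMPTY
3: bank 2 row 5 — prev 3 → CONFLICT
4: bank 0 row 6 — prev None → EMPTY
5: bank 1 row 0 — prev 4 → CONFLICT
6: bank 1 row 7 — prev 0 → CONFLICT
7: bank 2 row 5 — prev 5 → HIT
8: bank 3 row 6 — prev 6 → HIT
9: bank 2 row 5 — prev 5 → HIT
10: bank 2 row 3 — prev 5 → CONFLICT
11: bank 3 row 0 — prev 6 → CONFLICT

STATE = b0:6 b1:7 b2:3 b3:0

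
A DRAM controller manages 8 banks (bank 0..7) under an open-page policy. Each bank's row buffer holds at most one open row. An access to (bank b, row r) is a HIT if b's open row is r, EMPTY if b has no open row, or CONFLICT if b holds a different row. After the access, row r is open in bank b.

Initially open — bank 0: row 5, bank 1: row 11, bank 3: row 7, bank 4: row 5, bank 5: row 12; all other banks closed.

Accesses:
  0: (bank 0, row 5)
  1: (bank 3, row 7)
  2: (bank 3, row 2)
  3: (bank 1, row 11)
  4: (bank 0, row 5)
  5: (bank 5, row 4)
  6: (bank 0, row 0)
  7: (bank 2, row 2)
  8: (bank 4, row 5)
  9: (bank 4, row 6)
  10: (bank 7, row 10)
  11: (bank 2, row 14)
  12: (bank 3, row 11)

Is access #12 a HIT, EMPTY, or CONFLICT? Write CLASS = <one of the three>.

CLASS = CONFLICT

step 0: bank0 5->5 [HIT]
step 1: bank3 7->7 [HIT]
step 2: bank3 7->2 [CONFLICT]
step 3: bank1 11->11 [HIT]
step 4: bank0 5->5 [HIT]
step 5: bank5 12->4 [CONFLICT]
step 6: bank0 5->0 [CONFLICT]
step 7: bank2 None->2 [EMPTY]
step 8: bank4 5->5 [HIT]
step 9: bank4 5->6 [CONFLICT]
step 10: bank7 None->10 [EMPTY]
step 11: bank2 2->14 [CONFLICT]
step 12: bank3 2->11 [CONFLICT]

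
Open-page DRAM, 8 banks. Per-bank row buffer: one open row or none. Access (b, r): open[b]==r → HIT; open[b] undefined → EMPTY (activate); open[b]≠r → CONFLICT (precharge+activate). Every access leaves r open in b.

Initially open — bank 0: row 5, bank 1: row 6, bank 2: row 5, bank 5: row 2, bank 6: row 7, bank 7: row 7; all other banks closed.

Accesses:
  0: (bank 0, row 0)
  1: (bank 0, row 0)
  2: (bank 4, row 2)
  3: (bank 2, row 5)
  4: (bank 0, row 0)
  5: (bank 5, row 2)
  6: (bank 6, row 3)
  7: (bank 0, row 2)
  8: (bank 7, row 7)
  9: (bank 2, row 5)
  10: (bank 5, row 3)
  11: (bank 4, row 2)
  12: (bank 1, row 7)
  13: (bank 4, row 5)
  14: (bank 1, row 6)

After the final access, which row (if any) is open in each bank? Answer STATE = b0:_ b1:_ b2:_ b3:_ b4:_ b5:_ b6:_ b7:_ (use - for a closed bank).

STATE = b0:2 b1:6 b2:5 b3:- b4:5 b5:3 b6:3 b7:7

0: bank 0 row 0 — prev 5 → CONFLICT
1: bank 0 row 0 — prev 0 → HIT
2: bank 4 row 2 — prev None → EMPTY
3: bank 2 row 5 — prev 5 → HIT
4: bank 0 row 0 — prev 0 → HIT
5: bank 5 row 2 — prev 2 → HIT
6: bank 6 row 3 — prev 7 → CONFLICT
7: bank 0 row 2 — prev 0 → CONFLICT
8: bank 7 row 7 — prev 7 → HIT
9: bank 2 row 5 — prev 5 → HIT
10: bank 5 row 3 — prev 2 → CONFLICT
11: bank 4 row 2 — prev 2 → HIT
12: bank 1 row 7 — prev 6 → CONFLICT
13: bank 4 row 5 — prev 2 → CONFLICT
14: bank 1 row 6 — prev 7 → CONFLICT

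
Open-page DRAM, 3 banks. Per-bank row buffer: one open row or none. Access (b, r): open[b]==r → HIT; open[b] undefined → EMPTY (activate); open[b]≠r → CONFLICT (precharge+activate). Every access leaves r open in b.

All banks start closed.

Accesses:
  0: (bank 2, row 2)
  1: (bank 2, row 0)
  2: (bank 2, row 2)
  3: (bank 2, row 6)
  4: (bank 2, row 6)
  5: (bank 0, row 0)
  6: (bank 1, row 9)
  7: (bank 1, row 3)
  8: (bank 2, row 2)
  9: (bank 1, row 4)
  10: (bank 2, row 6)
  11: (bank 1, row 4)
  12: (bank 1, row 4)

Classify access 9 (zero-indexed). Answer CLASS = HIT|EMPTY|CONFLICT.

CLASS = CONFLICT

0: bank 2 row 2 — prev None → EMPTY
1: bank 2 row 0 — prev 2 → CONFLICT
2: bank 2 row 2 — prev 0 → CONFLICT
3: bank 2 row 6 — prev 2 → CONFLICT
4: bank 2 row 6 — prev 6 → HIT
5: bank 0 row 0 — prev None → EMPTY
6: bank 1 row 9 — prev None → EMPTY
7: bank 1 row 3 — prev 9 → CONFLICT
8: bank 2 row 2 — prev 6 → CONFLICT
9: bank 1 row 4 — prev 3 → CONFLICT
10: bank 2 row 6 — prev 2 → CONFLICT
11: bank 1 row 4 — prev 4 → HIT
12: bank 1 row 4 — prev 4 → HIT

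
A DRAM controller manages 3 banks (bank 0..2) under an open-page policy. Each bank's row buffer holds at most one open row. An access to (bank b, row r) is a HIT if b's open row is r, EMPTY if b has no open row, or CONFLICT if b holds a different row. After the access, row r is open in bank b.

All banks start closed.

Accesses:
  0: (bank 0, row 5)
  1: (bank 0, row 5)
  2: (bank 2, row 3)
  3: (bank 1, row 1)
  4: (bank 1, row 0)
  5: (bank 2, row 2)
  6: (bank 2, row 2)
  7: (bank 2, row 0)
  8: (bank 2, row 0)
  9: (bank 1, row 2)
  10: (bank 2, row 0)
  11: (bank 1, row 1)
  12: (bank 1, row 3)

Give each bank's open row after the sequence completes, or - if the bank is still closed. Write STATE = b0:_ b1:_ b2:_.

STATE = b0:5 b1:3 b2:0

step 0: bank0 None->5 [EMPTY]
step 1: bank0 5->5 [HIT]
step 2: bank2 None->3 [EMPTY]
step 3: bank1 None->1 [EMPTY]
step 4: bank1 1->0 [CONFLICT]
step 5: bank2 3->2 [CONFLICT]
step 6: bank2 2->2 [HIT]
step 7: bank2 2->0 [CONFLICT]
step 8: bank2 0->0 [HIT]
step 9: bank1 0->2 [CONFLICT]
step 10: bank2 0->0 [HIT]
step 11: bank1 2->1 [CONFLICT]
step 12: bank1 1->3 [CONFLICT]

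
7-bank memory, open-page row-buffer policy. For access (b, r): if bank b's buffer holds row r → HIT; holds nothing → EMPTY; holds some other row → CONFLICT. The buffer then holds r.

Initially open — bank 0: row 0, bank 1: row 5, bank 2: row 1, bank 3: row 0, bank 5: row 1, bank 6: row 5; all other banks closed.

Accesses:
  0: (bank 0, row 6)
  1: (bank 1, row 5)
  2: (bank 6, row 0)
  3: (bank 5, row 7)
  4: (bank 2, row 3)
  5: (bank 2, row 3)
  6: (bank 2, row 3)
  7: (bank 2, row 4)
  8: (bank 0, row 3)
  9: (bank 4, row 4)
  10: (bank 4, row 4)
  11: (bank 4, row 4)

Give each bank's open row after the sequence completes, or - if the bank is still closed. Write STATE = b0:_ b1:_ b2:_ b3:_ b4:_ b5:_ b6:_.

  [0] b0 r6: had r0 ⇒ C
  [1] b1 r5: had r5 ⇒ H
  [2] b6 r0: had r5 ⇒ C
  [3] b5 r7: had r1 ⇒ C
  [4] b2 r3: had r1 ⇒ C
  [5] b2 r3: had r3 ⇒ H
  [6] b2 r3: had r3 ⇒ H
  [7] b2 r4: had r3 ⇒ C
  [8] b0 r3: had r6 ⇒ C
  [9] b4 r4: no row ⇒ E
  [10] b4 r4: had r4 ⇒ H
  [11] b4 r4: had r4 ⇒ H

STATE = b0:3 b1:5 b2:4 b3:0 b4:4 b5:7 b6:0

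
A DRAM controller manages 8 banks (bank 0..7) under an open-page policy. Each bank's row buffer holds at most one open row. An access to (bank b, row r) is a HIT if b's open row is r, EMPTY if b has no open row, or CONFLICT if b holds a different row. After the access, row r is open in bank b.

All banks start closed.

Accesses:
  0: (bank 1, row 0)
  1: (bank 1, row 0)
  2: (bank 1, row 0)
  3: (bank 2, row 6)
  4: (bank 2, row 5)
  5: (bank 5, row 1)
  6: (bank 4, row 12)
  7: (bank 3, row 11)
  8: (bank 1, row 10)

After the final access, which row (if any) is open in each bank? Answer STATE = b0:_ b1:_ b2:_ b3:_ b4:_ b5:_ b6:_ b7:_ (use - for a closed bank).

  [0] b1 r0: no row ⇒ E
  [1] b1 r0: had r0 ⇒ H
  [2] b1 r0: had r0 ⇒ H
  [3] b2 r6: no row ⇒ E
  [4] b2 r5: had r6 ⇒ C
  [5] b5 r1: no row ⇒ E
  [6] b4 r12: no row ⇒ E
  [7] b3 r11: no row ⇒ E
  [8] b1 r10: had r0 ⇒ C

STATE = b0:- b1:10 b2:5 b3:11 b4:12 b5:1 b6:- b7:-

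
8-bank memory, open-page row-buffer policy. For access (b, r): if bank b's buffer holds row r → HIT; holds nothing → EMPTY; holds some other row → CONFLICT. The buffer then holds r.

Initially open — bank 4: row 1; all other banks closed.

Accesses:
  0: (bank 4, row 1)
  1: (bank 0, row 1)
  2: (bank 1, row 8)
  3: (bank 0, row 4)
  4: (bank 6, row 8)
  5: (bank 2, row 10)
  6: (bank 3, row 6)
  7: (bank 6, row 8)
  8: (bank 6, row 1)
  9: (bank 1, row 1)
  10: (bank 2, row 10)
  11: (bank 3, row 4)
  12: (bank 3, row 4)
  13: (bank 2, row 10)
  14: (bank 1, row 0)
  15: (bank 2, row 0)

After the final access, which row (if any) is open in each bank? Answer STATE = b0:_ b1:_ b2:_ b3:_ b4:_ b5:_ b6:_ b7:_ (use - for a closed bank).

  [0] b4 r1: had r1 ⇒ H
  [1] b0 r1: no row ⇒ E
  [2] b1 r8: no row ⇒ E
  [3] b0 r4: had r1 ⇒ C
  [4] b6 r8: no row ⇒ E
  [5] b2 r10: no row ⇒ E
  [6] b3 r6: no row ⇒ E
  [7] b6 r8: had r8 ⇒ H
  [8] b6 r1: had r8 ⇒ C
  [9] b1 r1: had r8 ⇒ C
  [10] b2 r10: had r10 ⇒ H
  [11] b3 r4: had r6 ⇒ C
  [12] b3 r4: had r4 ⇒ H
  [13] b2 r10: had r10 ⇒ H
  [14] b1 r0: had r1 ⇒ C
  [15] b2 r0: had r10 ⇒ C

STATE = b0:4 b1:0 b2:0 b3:4 b4:1 b5:- b6:1 b7:-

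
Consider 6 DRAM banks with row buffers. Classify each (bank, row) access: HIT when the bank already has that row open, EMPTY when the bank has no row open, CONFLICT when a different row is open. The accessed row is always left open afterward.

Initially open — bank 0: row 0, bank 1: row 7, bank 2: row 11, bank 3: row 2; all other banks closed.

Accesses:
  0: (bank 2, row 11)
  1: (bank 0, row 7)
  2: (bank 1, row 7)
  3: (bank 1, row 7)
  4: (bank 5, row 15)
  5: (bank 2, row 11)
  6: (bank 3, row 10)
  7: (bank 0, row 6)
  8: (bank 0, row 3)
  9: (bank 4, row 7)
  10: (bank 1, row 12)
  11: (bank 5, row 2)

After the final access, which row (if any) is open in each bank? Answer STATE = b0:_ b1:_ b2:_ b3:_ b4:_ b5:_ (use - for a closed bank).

STATE = b0:3 b1:12 b2:11 b3:10 b4:7 b5:2

  [0] b2 r11: had r11 ⇒ H
  [1] b0 r7: had r0 ⇒ C
  [2] b1 r7: had r7 ⇒ H
  [3] b1 r7: had r7 ⇒ H
  [4] b5 r15: no row ⇒ E
  [5] b2 r11: had r11 ⇒ H
  [6] b3 r10: had r2 ⇒ C
  [7] b0 r6: had r7 ⇒ C
  [8] b0 r3: had r6 ⇒ C
  [9] b4 r7: no row ⇒ E
  [10] b1 r12: had r7 ⇒ C
  [11] b5 r2: had r15 ⇒ C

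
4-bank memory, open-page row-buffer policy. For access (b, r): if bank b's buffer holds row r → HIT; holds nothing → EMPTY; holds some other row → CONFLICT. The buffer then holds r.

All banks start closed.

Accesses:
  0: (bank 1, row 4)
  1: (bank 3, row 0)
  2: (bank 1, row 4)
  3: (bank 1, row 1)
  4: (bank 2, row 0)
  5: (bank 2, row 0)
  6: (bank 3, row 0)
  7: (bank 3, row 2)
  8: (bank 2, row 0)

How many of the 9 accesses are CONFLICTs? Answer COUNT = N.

0: bank 1 row 4 — prev None → EMPTY
1: bank 3 row 0 — prev None → EMPTY
2: bank 1 row 4 — prev 4 → HIT
3: bank 1 row 1 — prev 4 → CONFLICT
4: bank 2 row 0 — prev None → EMPTY
5: bank 2 row 0 — prev 0 → HIT
6: bank 3 row 0 — prev 0 → HIT
7: bank 3 row 2 — prev 0 → CONFLICT
8: bank 2 row 0 — prev 0 → HIT

COUNT = 2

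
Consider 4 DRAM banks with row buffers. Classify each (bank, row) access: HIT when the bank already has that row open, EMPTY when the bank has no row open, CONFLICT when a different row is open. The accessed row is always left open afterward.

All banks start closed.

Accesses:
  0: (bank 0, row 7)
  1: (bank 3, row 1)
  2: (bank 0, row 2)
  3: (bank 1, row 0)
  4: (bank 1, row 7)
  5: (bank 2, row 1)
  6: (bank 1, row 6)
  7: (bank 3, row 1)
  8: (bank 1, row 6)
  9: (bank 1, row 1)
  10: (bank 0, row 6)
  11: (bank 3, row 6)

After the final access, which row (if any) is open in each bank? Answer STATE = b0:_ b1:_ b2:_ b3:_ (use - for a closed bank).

  [0] b0 r7: no row ⇒ E
  [1] b3 r1: no row ⇒ E
  [2] b0 r2: had r7 ⇒ C
  [3] b1 r0: no row ⇒ E
  [4] b1 r7: had r0 ⇒ C
  [5] b2 r1: no row ⇒ E
  [6] b1 r6: had r7 ⇒ C
  [7] b3 r1: had r1 ⇒ H
  [8] b1 r6: had r6 ⇒ H
  [9] b1 r1: had r6 ⇒ C
  [10] b0 r6: had r2 ⇒ C
  [11] b3 r6: had r1 ⇒ C

STATE = b0:6 b1:1 b2:1 b3:6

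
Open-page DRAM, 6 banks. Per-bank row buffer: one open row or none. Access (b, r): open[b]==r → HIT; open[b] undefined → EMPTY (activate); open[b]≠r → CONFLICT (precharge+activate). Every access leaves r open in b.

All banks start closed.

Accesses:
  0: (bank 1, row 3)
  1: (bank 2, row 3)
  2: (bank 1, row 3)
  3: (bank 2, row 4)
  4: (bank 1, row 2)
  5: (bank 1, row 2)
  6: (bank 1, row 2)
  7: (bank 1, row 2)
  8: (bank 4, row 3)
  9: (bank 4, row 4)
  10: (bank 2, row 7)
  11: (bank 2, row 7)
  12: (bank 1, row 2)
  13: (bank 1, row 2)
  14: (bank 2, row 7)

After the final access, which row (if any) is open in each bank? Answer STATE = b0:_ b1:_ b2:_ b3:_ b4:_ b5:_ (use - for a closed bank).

#0 (1,3) E
#1 (2,3) E
#2 (1,3) H  (was 3)
#3 (2,4) C  (was 3)
#4 (1,2) C  (was 3)
#5 (1,2) H  (was 2)
#6 (1,2) H  (was 2)
#7 (1,2) H  (was 2)
#8 (4,3) E
#9 (4,4) C  (was 3)
#10 (2,7) C  (was 4)
#11 (2,7) H  (was 7)
#12 (1,2) H  (was 2)
#13 (1,2) H  (was 2)
#14 (2,7) H  (was 7)

STATE = b0:- b1:2 b2:7 b3:- b4:4 b5:-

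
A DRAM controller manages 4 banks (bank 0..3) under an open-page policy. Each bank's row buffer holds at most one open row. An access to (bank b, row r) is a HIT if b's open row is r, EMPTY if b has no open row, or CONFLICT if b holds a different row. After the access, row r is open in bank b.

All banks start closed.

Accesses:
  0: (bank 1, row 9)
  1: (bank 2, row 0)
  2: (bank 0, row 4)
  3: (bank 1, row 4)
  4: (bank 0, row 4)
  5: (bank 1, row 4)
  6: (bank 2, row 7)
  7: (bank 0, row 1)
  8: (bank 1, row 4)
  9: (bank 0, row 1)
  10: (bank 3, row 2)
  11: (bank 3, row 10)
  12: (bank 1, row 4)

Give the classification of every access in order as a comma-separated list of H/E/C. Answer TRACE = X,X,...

0: bank 1 row 9 — prev None → EMPTY
1: bank 2 row 0 — prev None → EMPTY
2: bank 0 row 4 — prev None → EMPTY
3: bank 1 row 4 — prev 9 → CONFLICT
4: bank 0 row 4 — prev 4 → HIT
5: bank 1 row 4 — prev 4 → HIT
6: bank 2 row 7 — prev 0 → CONFLICT
7: bank 0 row 1 — prev 4 → CONFLICT
8: bank 1 row 4 — prev 4 → HIT
9: bank 0 row 1 — prev 1 → HIT
10: bank 3 row 2 — prev None → EMPTY
11: bank 3 row 10 — prev 2 → CONFLICT
12: bank 1 row 4 — prev 4 → HIT

TRACE = E,E,E,C,H,H,C,C,H,H,E,C,H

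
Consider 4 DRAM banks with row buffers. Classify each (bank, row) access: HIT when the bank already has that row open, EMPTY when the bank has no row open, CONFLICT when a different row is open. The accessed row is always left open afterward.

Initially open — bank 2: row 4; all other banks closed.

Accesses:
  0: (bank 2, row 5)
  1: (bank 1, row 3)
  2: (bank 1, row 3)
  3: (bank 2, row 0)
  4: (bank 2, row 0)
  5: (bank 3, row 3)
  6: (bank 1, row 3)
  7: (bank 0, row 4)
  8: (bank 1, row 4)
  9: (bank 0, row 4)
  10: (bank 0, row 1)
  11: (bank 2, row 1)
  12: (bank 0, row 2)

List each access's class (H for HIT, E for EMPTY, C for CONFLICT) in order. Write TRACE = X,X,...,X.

TRACE = C,E,H,C,H,E,H,E,C,H,C,C,C

0: bank 2 row 5 — prev 4 → CONFLICT
1: bank 1 row 3 — prev None → EMPTY
2: bank 1 row 3 — prev 3 → HIT
3: bank 2 row 0 — prev 5 → CONFLICT
4: bank 2 row 0 — prev 0 → HIT
5: bank 3 row 3 — prev None → EMPTY
6: bank 1 row 3 — prev 3 → HIT
7: bank 0 row 4 — prev None → EMPTY
8: bank 1 row 4 — prev 3 → CONFLICT
9: bank 0 row 4 — prev 4 → HIT
10: bank 0 row 1 — prev 4 → CONFLICT
11: bank 2 row 1 — prev 0 → CONFLICT
12: bank 0 row 2 — prev 1 → CONFLICT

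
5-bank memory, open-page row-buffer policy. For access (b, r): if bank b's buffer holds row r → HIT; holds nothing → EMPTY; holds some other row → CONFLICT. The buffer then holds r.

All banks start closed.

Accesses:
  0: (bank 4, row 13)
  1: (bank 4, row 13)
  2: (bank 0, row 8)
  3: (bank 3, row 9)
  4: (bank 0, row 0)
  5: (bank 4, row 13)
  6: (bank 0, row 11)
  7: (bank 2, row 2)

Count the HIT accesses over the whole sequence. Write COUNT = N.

COUNT = 2

#0 (4,13) E
#1 (4,13) H  (was 13)
#2 (0,8) E
#3 (3,9) E
#4 (0,0) C  (was 8)
#5 (4,13) H  (was 13)
#6 (0,11) C  (was 0)
#7 (2,2) E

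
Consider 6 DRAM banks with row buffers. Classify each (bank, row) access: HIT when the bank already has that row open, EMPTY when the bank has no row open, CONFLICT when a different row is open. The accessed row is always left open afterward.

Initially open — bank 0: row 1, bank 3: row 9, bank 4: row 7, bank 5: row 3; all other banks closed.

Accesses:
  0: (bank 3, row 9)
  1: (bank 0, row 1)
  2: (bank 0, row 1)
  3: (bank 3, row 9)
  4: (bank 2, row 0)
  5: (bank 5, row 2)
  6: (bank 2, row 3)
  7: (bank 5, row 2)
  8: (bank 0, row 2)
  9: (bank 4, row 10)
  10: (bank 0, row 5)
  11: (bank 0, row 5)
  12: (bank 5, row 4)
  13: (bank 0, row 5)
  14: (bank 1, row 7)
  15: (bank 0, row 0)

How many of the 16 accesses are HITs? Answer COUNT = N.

COUNT = 7

  [0] b3 r9: had r9 ⇒ H
  [1] b0 r1: had r1 ⇒ H
  [2] b0 r1: had r1 ⇒ H
  [3] b3 r9: had r9 ⇒ H
  [4] b2 r0: no row ⇒ E
  [5] b5 r2: had r3 ⇒ C
  [6] b2 r3: had r0 ⇒ C
  [7] b5 r2: had r2 ⇒ H
  [8] b0 r2: had r1 ⇒ C
  [9] b4 r10: had r7 ⇒ C
  [10] b0 r5: had r2 ⇒ C
  [11] b0 r5: had r5 ⇒ H
  [12] b5 r4: had r2 ⇒ C
  [13] b0 r5: had r5 ⇒ H
  [14] b1 r7: no row ⇒ E
  [15] b0 r0: had r5 ⇒ C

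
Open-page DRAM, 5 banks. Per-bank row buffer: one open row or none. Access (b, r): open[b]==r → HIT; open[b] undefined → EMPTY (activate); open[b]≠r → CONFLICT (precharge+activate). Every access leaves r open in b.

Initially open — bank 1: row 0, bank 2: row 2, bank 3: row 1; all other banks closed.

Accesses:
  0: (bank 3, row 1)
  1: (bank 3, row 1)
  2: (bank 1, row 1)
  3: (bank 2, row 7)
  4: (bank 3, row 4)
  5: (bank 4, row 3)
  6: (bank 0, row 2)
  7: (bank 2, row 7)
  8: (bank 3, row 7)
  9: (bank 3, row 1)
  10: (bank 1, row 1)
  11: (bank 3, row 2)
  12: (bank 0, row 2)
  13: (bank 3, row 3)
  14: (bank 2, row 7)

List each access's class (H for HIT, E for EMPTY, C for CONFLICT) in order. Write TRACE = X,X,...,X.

  [0] b3 r1: had r1 ⇒ H
  [1] b3 r1: had r1 ⇒ H
  [2] b1 r1: had r0 ⇒ C
  [3] b2 r7: had r2 ⇒ C
  [4] b3 r4: had r1 ⇒ C
  [5] b4 r3: no row ⇒ E
  [6] b0 r2: no row ⇒ E
  [7] b2 r7: had r7 ⇒ H
  [8] b3 r7: had r4 ⇒ C
  [9] b3 r1: had r7 ⇒ C
  [10] b1 r1: had r1 ⇒ H
  [11] b3 r2: had r1 ⇒ C
  [12] b0 r2: had r2 ⇒ H
  [13] b3 r3: had r2 ⇒ C
  [14] b2 r7: had r7 ⇒ H

TRACE = H,H,C,C,C,E,E,H,C,C,H,C,H,C,H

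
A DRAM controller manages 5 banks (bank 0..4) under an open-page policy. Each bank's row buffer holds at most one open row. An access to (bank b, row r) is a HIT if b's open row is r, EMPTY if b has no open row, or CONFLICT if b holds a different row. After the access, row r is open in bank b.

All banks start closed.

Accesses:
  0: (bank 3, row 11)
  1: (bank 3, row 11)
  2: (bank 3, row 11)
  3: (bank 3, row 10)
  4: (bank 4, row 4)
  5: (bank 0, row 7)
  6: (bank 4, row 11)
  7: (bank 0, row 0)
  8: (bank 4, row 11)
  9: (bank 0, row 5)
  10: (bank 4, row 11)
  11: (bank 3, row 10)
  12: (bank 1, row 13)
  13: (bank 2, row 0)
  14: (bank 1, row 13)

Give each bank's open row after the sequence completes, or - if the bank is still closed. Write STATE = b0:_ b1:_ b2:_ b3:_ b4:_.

#0 (3,11) E
#1 (3,11) H  (was 11)
#2 (3,11) H  (was 11)
#3 (3,10) C  (was 11)
#4 (4,4) E
#5 (0,7) E
#6 (4,11) C  (was 4)
#7 (0,0) C  (was 7)
#8 (4,11) H  (was 11)
#9 (0,5) C  (was 0)
#10 (4,11) H  (was 11)
#11 (3,10) H  (was 10)
#12 (1,13) E
#13 (2,0) E
#14 (1,13) H  (was 13)

STATE = b0:5 b1:13 b2:0 b3:10 b4:11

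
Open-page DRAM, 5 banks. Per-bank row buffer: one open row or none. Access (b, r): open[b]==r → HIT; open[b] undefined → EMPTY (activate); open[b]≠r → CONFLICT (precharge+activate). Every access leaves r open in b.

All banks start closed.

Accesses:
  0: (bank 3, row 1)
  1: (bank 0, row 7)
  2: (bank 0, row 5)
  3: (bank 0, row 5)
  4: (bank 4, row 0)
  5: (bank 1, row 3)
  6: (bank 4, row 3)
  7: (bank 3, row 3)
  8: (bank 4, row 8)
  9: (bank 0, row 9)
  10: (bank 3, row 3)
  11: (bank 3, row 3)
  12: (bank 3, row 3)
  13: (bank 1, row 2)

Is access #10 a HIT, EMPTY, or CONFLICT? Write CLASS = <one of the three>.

CLASS = HIT

#0 (3,1) E
#1 (0,7) E
#2 (0,5) C  (was 7)
#3 (0,5) H  (was 5)
#4 (4,0) E
#5 (1,3) E
#6 (4,3) C  (was 0)
#7 (3,3) C  (was 1)
#8 (4,8) C  (was 3)
#9 (0,9) C  (was 5)
#10 (3,3) H  (was 3)
#11 (3,3) H  (was 3)
#12 (3,3) H  (was 3)
#13 (1,2) C  (was 3)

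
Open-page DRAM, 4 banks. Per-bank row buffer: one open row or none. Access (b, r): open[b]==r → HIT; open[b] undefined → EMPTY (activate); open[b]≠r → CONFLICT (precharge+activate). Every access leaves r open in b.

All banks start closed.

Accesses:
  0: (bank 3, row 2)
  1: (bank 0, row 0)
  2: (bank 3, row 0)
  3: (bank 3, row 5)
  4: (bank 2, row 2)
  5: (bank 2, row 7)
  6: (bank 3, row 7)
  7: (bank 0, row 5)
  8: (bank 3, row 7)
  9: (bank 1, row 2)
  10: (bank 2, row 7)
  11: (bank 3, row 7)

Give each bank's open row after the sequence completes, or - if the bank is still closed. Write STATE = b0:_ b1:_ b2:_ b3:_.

STATE = b0:5 b1:2 b2:7 b3:7

step 0: bank3 None->2 [EMPTY]
step 1: bank0 None->0 [EMPTY]
step 2: bank3 2->0 [CONFLICT]
step 3: bank3 0->5 [CONFLICT]
step 4: bank2 None->2 [EMPTY]
step 5: bank2 2->7 [CONFLICT]
step 6: bank3 5->7 [CONFLICT]
step 7: bank0 0->5 [CONFLICT]
step 8: bank3 7->7 [HIT]
step 9: bank1 None->2 [EMPTY]
step 10: bank2 7->7 [HIT]
step 11: bank3 7->7 [HIT]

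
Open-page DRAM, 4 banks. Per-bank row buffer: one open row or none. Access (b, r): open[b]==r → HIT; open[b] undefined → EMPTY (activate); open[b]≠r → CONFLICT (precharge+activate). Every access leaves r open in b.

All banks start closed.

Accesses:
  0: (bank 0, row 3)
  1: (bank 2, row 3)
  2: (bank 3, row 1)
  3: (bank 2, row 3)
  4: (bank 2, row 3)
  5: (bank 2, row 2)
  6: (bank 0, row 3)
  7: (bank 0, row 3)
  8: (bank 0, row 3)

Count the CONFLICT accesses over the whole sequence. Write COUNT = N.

COUNT = 1

  [0] b0 r3: no row ⇒ E
  [1] b2 r3: no row ⇒ E
  [2] b3 r1: no row ⇒ E
  [3] b2 r3: had r3 ⇒ H
  [4] b2 r3: had r3 ⇒ H
  [5] b2 r2: had r3 ⇒ C
  [6] b0 r3: had r3 ⇒ H
  [7] b0 r3: had r3 ⇒ H
  [8] b0 r3: had r3 ⇒ H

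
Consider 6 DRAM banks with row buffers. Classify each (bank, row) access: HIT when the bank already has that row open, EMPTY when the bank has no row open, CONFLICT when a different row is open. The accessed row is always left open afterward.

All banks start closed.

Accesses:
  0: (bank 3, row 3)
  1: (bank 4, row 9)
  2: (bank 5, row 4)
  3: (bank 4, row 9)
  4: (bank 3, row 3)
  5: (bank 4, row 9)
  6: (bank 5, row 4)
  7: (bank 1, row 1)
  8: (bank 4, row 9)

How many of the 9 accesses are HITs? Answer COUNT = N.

0: bank 3 row 3 — prev None → EMPTY
1: bank 4 row 9 — prev None → EMPTY
2: bank 5 row 4 — prev None → EMPTY
3: bank 4 row 9 — prev 9 → HIT
4: bank 3 row 3 — prev 3 → HIT
5: bank 4 row 9 — prev 9 → HIT
6: bank 5 row 4 — prev 4 → HIT
7: bank 1 row 1 — prev None → EMPTY
8: bank 4 row 9 — prev 9 → HIT

COUNT = 5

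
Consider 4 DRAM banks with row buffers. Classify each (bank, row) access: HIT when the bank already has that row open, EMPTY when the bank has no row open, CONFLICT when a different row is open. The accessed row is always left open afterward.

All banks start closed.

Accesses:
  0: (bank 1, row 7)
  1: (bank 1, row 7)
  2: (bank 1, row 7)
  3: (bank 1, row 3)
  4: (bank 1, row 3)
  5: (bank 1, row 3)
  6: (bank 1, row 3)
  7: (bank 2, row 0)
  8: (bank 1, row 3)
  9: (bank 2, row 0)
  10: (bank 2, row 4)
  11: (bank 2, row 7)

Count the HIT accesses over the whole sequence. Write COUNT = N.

COUNT = 7

#0 (1,7) E
#1 (1,7) H  (was 7)
#2 (1,7) H  (was 7)
#3 (1,3) C  (was 7)
#4 (1,3) H  (was 3)
#5 (1,3) H  (was 3)
#6 (1,3) H  (was 3)
#7 (2,0) E
#8 (1,3) H  (was 3)
#9 (2,0) H  (was 0)
#10 (2,4) C  (was 0)
#11 (2,7) C  (was 4)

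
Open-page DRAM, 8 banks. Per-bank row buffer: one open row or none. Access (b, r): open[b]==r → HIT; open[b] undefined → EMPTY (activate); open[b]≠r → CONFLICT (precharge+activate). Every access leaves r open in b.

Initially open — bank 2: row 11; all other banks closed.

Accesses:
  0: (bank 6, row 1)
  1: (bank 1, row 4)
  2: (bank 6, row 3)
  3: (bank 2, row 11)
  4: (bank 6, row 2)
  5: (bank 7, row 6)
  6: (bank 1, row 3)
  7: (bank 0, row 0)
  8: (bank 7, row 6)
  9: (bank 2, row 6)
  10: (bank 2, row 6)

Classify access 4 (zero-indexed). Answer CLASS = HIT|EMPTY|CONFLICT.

CLASS = CONFLICT

#0 (6,1) E
#1 (1,4) E
#2 (6,3) C  (was 1)
#3 (2,11) H  (was 11)
#4 (6,2) C  (was 3)
#5 (7,6) E
#6 (1,3) C  (was 4)
#7 (0,0) E
#8 (7,6) H  (was 6)
#9 (2,6) C  (was 11)
#10 (2,6) H  (was 6)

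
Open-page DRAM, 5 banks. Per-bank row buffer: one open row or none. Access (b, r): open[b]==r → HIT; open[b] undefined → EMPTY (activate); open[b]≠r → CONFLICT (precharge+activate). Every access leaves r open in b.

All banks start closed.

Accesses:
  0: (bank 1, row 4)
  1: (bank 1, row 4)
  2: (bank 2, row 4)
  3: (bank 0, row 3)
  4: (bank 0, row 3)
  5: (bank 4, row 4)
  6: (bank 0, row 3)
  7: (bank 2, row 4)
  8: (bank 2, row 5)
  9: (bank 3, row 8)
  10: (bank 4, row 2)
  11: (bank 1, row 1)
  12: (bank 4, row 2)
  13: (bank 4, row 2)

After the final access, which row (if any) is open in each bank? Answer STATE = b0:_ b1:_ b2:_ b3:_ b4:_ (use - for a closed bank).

STATE = b0:3 b1:1 b2:5 b3:8 b4:2

step 0: bank1 None->4 [EMPTY]
step 1: bank1 4->4 [HIT]
step 2: bank2 None->4 [EMPTY]
step 3: bank0 None->3 [EMPTY]
step 4: bank0 3->3 [HIT]
step 5: bank4 None->4 [EMPTY]
step 6: bank0 3->3 [HIT]
step 7: bank2 4->4 [HIT]
step 8: bank2 4->5 [CONFLICT]
step 9: bank3 None->8 [EMPTY]
step 10: bank4 4->2 [CONFLICT]
step 11: bank1 4->1 [CONFLICT]
step 12: bank4 2->2 [HIT]
step 13: bank4 2->2 [HIT]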